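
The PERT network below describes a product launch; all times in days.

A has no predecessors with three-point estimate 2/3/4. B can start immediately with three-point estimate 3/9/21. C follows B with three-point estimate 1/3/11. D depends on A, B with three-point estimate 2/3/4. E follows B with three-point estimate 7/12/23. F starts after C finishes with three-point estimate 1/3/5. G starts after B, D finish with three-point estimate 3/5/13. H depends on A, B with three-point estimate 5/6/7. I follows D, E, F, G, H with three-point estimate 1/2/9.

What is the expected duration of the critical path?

26 days

te_A = (2 + 4·3 + 4)/6 = 18/6 = 3
te_B = (3 + 4·9 + 21)/6 = 60/6 = 10
te_C = (1 + 4·3 + 11)/6 = 24/6 = 4
te_D = (2 + 4·3 + 4)/6 = 18/6 = 3
te_E = (7 + 4·12 + 23)/6 = 78/6 = 13
te_F = (1 + 4·3 + 5)/6 = 18/6 = 3
te_G = (3 + 4·5 + 13)/6 = 36/6 = 6
te_H = (5 + 4·6 + 7)/6 = 36/6 = 6
te_I = (1 + 4·2 + 9)/6 = 18/6 = 3

Forward pass:
ES_A = 0; EF_A = 3
ES_B = 0; EF_B = 10
ES_C = 10; EF_C = 10+4 = 14
ES_D = max(EF_A=3, EF_B=10) = 10; EF_D = 10+3 = 13
ES_E = 10; EF_E = 10+13 = 23
ES_F = 14; EF_F = 14+3 = 17
ES_G = max(EF_B=10, EF_D=13) = 13; EF_G = 13+6 = 19
ES_H = max(EF_A=3, EF_B=10) = 10; EF_H = 10+6 = 16
ES_I = max(EF_D=13, EF_E=23, EF_F=17, EF_G=19, EF_H=16) = 23; EF_I = 23+3 = 26
Expected project duration μ = 26 days. Critical path: B → E → I.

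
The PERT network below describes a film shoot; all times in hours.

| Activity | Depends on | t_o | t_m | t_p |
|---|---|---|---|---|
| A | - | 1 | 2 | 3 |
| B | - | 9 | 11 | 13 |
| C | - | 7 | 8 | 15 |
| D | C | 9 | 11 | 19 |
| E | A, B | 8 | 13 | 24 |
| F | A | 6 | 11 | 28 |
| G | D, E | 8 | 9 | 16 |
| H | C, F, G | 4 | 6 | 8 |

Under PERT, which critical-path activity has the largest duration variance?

te_A = (1 + 4·2 + 3)/6 = 12/6 = 2; σ²_A = ((3−1)/6)² = 0.111
te_B = (9 + 4·11 + 13)/6 = 66/6 = 11; σ²_B = ((13−9)/6)² = 0.444
te_C = (7 + 4·8 + 15)/6 = 54/6 = 9; σ²_C = ((15−7)/6)² = 1.778
te_D = (9 + 4·11 + 19)/6 = 72/6 = 12; σ²_D = ((19−9)/6)² = 2.778
te_E = (8 + 4·13 + 24)/6 = 84/6 = 14; σ²_E = ((24−8)/6)² = 7.111
te_F = (6 + 4·11 + 28)/6 = 78/6 = 13; σ²_F = ((28−6)/6)² = 13.444
te_G = (8 + 4·9 + 16)/6 = 60/6 = 10; σ²_G = ((16−8)/6)² = 1.778
te_H = (4 + 4·6 + 8)/6 = 36/6 = 6; σ²_H = ((8−4)/6)² = 0.444

Forward pass:
ES_A = 0; EF_A = 2
ES_B = 0; EF_B = 11
ES_C = 0; EF_C = 9
ES_D = 9; EF_D = 9+12 = 21
ES_E = max(EF_A=2, EF_B=11) = 11; EF_E = 11+14 = 25
ES_F = 2; EF_F = 2+13 = 15
ES_G = max(EF_D=21, EF_E=25) = 25; EF_G = 25+10 = 35
ES_H = max(EF_C=9, EF_F=15, EF_G=35) = 35; EF_H = 35+6 = 41
Expected project duration μ = 41 hours. Critical path: B → E → G → H.

Variances on critical path: σ²_B=0.444, σ²_E=7.111, σ²_G=1.778, σ²_H=0.444.
Largest is σ²_E = 7.111.

E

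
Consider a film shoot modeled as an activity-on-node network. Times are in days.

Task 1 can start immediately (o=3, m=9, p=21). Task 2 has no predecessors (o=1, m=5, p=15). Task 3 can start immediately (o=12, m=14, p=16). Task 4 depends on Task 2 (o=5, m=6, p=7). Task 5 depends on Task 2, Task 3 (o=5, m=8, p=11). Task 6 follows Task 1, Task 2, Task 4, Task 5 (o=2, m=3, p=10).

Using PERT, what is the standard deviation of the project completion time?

1.80 days

te_Task 1 = (3 + 4·9 + 21)/6 = 60/6 = 10; σ²_Task 1 = ((21−3)/6)² = 9.000
te_Task 2 = (1 + 4·5 + 15)/6 = 36/6 = 6; σ²_Task 2 = ((15−1)/6)² = 5.444
te_Task 3 = (12 + 4·14 + 16)/6 = 84/6 = 14; σ²_Task 3 = ((16−12)/6)² = 0.444
te_Task 4 = (5 + 4·6 + 7)/6 = 36/6 = 6; σ²_Task 4 = ((7−5)/6)² = 0.111
te_Task 5 = (5 + 4·8 + 11)/6 = 48/6 = 8; σ²_Task 5 = ((11−5)/6)² = 1.000
te_Task 6 = (2 + 4·3 + 10)/6 = 24/6 = 4; σ²_Task 6 = ((10−2)/6)² = 1.778

Forward pass:
ES_Task 1 = 0; EF_Task 1 = 10
ES_Task 2 = 0; EF_Task 2 = 6
ES_Task 3 = 0; EF_Task 3 = 14
ES_Task 4 = 6; EF_Task 4 = 6+6 = 12
ES_Task 5 = max(EF_Task 2=6, EF_Task 3=14) = 14; EF_Task 5 = 14+8 = 22
ES_Task 6 = max(EF_Task 1=10, EF_Task 2=6, EF_Task 4=12, EF_Task 5=22) = 22; EF_Task 6 = 22+4 = 26
Expected project duration μ = 26 days. Critical path: Task 3 → Task 5 → Task 6.

Variance along critical path = 0.444 + 1.000 + 1.778 = 3.222
σ = √3.222 = 1.795 days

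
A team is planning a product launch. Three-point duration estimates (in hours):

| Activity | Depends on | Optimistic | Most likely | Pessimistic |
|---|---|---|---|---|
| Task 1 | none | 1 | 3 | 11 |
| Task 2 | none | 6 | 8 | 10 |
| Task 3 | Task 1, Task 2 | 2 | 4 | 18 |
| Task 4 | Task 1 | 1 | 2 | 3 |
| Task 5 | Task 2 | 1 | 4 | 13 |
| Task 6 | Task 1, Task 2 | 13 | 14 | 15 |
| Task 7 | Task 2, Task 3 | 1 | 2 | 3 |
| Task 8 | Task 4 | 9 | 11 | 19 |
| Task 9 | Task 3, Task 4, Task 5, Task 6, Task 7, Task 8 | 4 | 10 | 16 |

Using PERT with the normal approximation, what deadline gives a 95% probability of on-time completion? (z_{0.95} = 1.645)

te_Task 1 = (1 + 4·3 + 11)/6 = 24/6 = 4; σ²_Task 1 = ((11−1)/6)² = 2.778
te_Task 2 = (6 + 4·8 + 10)/6 = 48/6 = 8; σ²_Task 2 = ((10−6)/6)² = 0.444
te_Task 3 = (2 + 4·4 + 18)/6 = 36/6 = 6; σ²_Task 3 = ((18−2)/6)² = 7.111
te_Task 4 = (1 + 4·2 + 3)/6 = 12/6 = 2; σ²_Task 4 = ((3−1)/6)² = 0.111
te_Task 5 = (1 + 4·4 + 13)/6 = 30/6 = 5; σ²_Task 5 = ((13−1)/6)² = 4.000
te_Task 6 = (13 + 4·14 + 15)/6 = 84/6 = 14; σ²_Task 6 = ((15−13)/6)² = 0.111
te_Task 7 = (1 + 4·2 + 3)/6 = 12/6 = 2; σ²_Task 7 = ((3−1)/6)² = 0.111
te_Task 8 = (9 + 4·11 + 19)/6 = 72/6 = 12; σ²_Task 8 = ((19−9)/6)² = 2.778
te_Task 9 = (4 + 4·10 + 16)/6 = 60/6 = 10; σ²_Task 9 = ((16−4)/6)² = 4.000

Forward pass:
ES_Task 1 = 0; EF_Task 1 = 4
ES_Task 2 = 0; EF_Task 2 = 8
ES_Task 3 = max(EF_Task 1=4, EF_Task 2=8) = 8; EF_Task 3 = 8+6 = 14
ES_Task 4 = 4; EF_Task 4 = 4+2 = 6
ES_Task 5 = 8; EF_Task 5 = 8+5 = 13
ES_Task 6 = max(EF_Task 1=4, EF_Task 2=8) = 8; EF_Task 6 = 8+14 = 22
ES_Task 7 = max(EF_Task 2=8, EF_Task 3=14) = 14; EF_Task 7 = 14+2 = 16
ES_Task 8 = 6; EF_Task 8 = 6+12 = 18
ES_Task 9 = max(EF_Task 3=14, EF_Task 4=6, EF_Task 5=13, EF_Task 6=22, EF_Task 7=16, EF_Task 8=18) = 22; EF_Task 9 = 22+10 = 32
Expected project duration μ = 32 hours. Critical path: Task 2 → Task 6 → Task 9.

Variance along critical path = 0.444 + 0.111 + 4.000 = 4.556; σ = 2.134 hours.
D = μ + z·σ = 32 + 1.645·2.134 = 35.5 hours

35.5 hours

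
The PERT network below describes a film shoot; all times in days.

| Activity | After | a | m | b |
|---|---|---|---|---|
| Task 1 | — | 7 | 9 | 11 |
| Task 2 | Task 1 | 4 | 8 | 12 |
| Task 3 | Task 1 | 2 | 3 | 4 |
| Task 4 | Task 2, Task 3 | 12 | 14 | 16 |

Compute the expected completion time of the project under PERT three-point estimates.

te_Task 1 = (7 + 4·9 + 11)/6 = 54/6 = 9
te_Task 2 = (4 + 4·8 + 12)/6 = 48/6 = 8
te_Task 3 = (2 + 4·3 + 4)/6 = 18/6 = 3
te_Task 4 = (12 + 4·14 + 16)/6 = 84/6 = 14

Forward pass:
ES_Task 1 = 0; EF_Task 1 = 9
ES_Task 2 = 9; EF_Task 2 = 9+8 = 17
ES_Task 3 = 9; EF_Task 3 = 9+3 = 12
ES_Task 4 = max(EF_Task 2=17, EF_Task 3=12) = 17; EF_Task 4 = 17+14 = 31
Expected project duration μ = 31 days. Critical path: Task 1 → Task 2 → Task 4.

31 days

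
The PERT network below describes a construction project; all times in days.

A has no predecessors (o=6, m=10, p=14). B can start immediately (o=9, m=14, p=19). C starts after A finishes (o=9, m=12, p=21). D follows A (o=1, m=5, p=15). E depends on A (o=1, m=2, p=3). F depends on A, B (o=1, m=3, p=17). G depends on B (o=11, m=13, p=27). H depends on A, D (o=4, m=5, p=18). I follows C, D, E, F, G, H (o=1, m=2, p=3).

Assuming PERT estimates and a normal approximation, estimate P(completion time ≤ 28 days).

0.171

te_A = (6 + 4·10 + 14)/6 = 60/6 = 10; σ²_A = ((14−6)/6)² = 1.778
te_B = (9 + 4·14 + 19)/6 = 84/6 = 14; σ²_B = ((19−9)/6)² = 2.778
te_C = (9 + 4·12 + 21)/6 = 78/6 = 13; σ²_C = ((21−9)/6)² = 4.000
te_D = (1 + 4·5 + 15)/6 = 36/6 = 6; σ²_D = ((15−1)/6)² = 5.444
te_E = (1 + 4·2 + 3)/6 = 12/6 = 2; σ²_E = ((3−1)/6)² = 0.111
te_F = (1 + 4·3 + 17)/6 = 30/6 = 5; σ²_F = ((17−1)/6)² = 7.111
te_G = (11 + 4·13 + 27)/6 = 90/6 = 15; σ²_G = ((27−11)/6)² = 7.111
te_H = (4 + 4·5 + 18)/6 = 42/6 = 7; σ²_H = ((18−4)/6)² = 5.444
te_I = (1 + 4·2 + 3)/6 = 12/6 = 2; σ²_I = ((3−1)/6)² = 0.111

Forward pass:
ES_A = 0; EF_A = 10
ES_B = 0; EF_B = 14
ES_C = 10; EF_C = 10+13 = 23
ES_D = 10; EF_D = 10+6 = 16
ES_E = 10; EF_E = 10+2 = 12
ES_F = max(EF_A=10, EF_B=14) = 14; EF_F = 14+5 = 19
ES_G = 14; EF_G = 14+15 = 29
ES_H = max(EF_A=10, EF_D=16) = 16; EF_H = 16+7 = 23
ES_I = max(EF_C=23, EF_D=16, EF_E=12, EF_F=19, EF_G=29, EF_H=23) = 29; EF_I = 29+2 = 31
Expected project duration μ = 31 days. Critical path: B → G → I.

Variance along critical path = 2.778 + 7.111 + 0.111 = 10.000; σ = √10.000 = 3.162 days.
Z = (28 − 31) / 3.162 = -0.949
P(T ≤ 28) = Φ(-0.949) ≈ 0.171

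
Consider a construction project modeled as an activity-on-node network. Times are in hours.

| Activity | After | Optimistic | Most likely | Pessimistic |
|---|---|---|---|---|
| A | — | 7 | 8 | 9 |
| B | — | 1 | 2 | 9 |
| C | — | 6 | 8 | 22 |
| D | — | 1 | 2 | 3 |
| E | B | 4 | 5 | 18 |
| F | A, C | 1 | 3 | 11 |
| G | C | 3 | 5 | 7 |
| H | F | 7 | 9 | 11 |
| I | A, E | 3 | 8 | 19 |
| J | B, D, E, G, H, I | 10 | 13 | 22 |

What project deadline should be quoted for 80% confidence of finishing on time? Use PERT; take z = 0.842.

te_A = (7 + 4·8 + 9)/6 = 48/6 = 8; σ²_A = ((9−7)/6)² = 0.111
te_B = (1 + 4·2 + 9)/6 = 18/6 = 3; σ²_B = ((9−1)/6)² = 1.778
te_C = (6 + 4·8 + 22)/6 = 60/6 = 10; σ²_C = ((22−6)/6)² = 7.111
te_D = (1 + 4·2 + 3)/6 = 12/6 = 2; σ²_D = ((3−1)/6)² = 0.111
te_E = (4 + 4·5 + 18)/6 = 42/6 = 7; σ²_E = ((18−4)/6)² = 5.444
te_F = (1 + 4·3 + 11)/6 = 24/6 = 4; σ²_F = ((11−1)/6)² = 2.778
te_G = (3 + 4·5 + 7)/6 = 30/6 = 5; σ²_G = ((7−3)/6)² = 0.444
te_H = (7 + 4·9 + 11)/6 = 54/6 = 9; σ²_H = ((11−7)/6)² = 0.444
te_I = (3 + 4·8 + 19)/6 = 54/6 = 9; σ²_I = ((19−3)/6)² = 7.111
te_J = (10 + 4·13 + 22)/6 = 84/6 = 14; σ²_J = ((22−10)/6)² = 4.000

Forward pass:
ES_A = 0; EF_A = 8
ES_B = 0; EF_B = 3
ES_C = 0; EF_C = 10
ES_D = 0; EF_D = 2
ES_E = 3; EF_E = 3+7 = 10
ES_F = max(EF_A=8, EF_C=10) = 10; EF_F = 10+4 = 14
ES_G = 10; EF_G = 10+5 = 15
ES_H = 14; EF_H = 14+9 = 23
ES_I = max(EF_A=8, EF_E=10) = 10; EF_I = 10+9 = 19
ES_J = max(EF_B=3, EF_D=2, EF_E=10, EF_G=15, EF_H=23, EF_I=19) = 23; EF_J = 23+14 = 37
Expected project duration μ = 37 hours. Critical path: C → F → H → J.

Variance along critical path = 7.111 + 2.778 + 0.444 + 4.000 = 14.333; σ = 3.786 hours.
D = μ + z·σ = 37 + 0.842·3.786 = 40.2 hours

40.2 hours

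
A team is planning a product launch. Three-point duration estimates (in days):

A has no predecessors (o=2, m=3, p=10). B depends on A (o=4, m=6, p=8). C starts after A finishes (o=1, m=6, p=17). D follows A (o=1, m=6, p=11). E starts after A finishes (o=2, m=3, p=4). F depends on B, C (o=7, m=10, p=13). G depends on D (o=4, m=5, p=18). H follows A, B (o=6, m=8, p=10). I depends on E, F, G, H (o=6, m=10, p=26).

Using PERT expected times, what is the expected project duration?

33 days

te_A = (2 + 4·3 + 10)/6 = 24/6 = 4
te_B = (4 + 4·6 + 8)/6 = 36/6 = 6
te_C = (1 + 4·6 + 17)/6 = 42/6 = 7
te_D = (1 + 4·6 + 11)/6 = 36/6 = 6
te_E = (2 + 4·3 + 4)/6 = 18/6 = 3
te_F = (7 + 4·10 + 13)/6 = 60/6 = 10
te_G = (4 + 4·5 + 18)/6 = 42/6 = 7
te_H = (6 + 4·8 + 10)/6 = 48/6 = 8
te_I = (6 + 4·10 + 26)/6 = 72/6 = 12

Forward pass:
ES_A = 0; EF_A = 4
ES_B = 4; EF_B = 4+6 = 10
ES_C = 4; EF_C = 4+7 = 11
ES_D = 4; EF_D = 4+6 = 10
ES_E = 4; EF_E = 4+3 = 7
ES_F = max(EF_B=10, EF_C=11) = 11; EF_F = 11+10 = 21
ES_G = 10; EF_G = 10+7 = 17
ES_H = max(EF_A=4, EF_B=10) = 10; EF_H = 10+8 = 18
ES_I = max(EF_E=7, EF_F=21, EF_G=17, EF_H=18) = 21; EF_I = 21+12 = 33
Expected project duration μ = 33 days. Critical path: A → C → F → I.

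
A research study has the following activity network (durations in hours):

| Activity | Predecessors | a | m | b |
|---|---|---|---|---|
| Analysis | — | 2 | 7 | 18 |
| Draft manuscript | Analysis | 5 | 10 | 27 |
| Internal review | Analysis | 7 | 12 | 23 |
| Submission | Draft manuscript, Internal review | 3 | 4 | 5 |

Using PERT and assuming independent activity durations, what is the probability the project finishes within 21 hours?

0.145

te_Analysis = (2 + 4·7 + 18)/6 = 48/6 = 8; σ²_Analysis = ((18−2)/6)² = 7.111
te_Draft manuscript = (5 + 4·10 + 27)/6 = 72/6 = 12; σ²_Draft manuscript = ((27−5)/6)² = 13.444
te_Internal review = (7 + 4·12 + 23)/6 = 78/6 = 13; σ²_Internal review = ((23−7)/6)² = 7.111
te_Submission = (3 + 4·4 + 5)/6 = 24/6 = 4; σ²_Submission = ((5−3)/6)² = 0.111

Forward pass:
ES_Analysis = 0; EF_Analysis = 8
ES_Draft manuscript = 8; EF_Draft manuscript = 8+12 = 20
ES_Internal review = 8; EF_Internal review = 8+13 = 21
ES_Submission = max(EF_Draft manuscript=20, EF_Internal review=21) = 21; EF_Submission = 21+4 = 25
Expected project duration μ = 25 hours. Critical path: Analysis → Internal review → Submission.

Variance along critical path = 7.111 + 7.111 + 0.111 = 14.333; σ = √14.333 = 3.786 hours.
Z = (21 − 25) / 3.786 = -1.057
P(T ≤ 21) = Φ(-1.057) ≈ 0.145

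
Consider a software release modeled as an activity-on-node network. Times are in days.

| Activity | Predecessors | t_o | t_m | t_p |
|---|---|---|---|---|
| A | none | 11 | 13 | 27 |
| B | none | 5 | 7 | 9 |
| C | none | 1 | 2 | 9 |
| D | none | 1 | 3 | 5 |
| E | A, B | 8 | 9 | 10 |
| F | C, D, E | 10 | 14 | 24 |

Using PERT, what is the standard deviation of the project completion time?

3.56 days

te_A = (11 + 4·13 + 27)/6 = 90/6 = 15; σ²_A = ((27−11)/6)² = 7.111
te_B = (5 + 4·7 + 9)/6 = 42/6 = 7; σ²_B = ((9−5)/6)² = 0.444
te_C = (1 + 4·2 + 9)/6 = 18/6 = 3; σ²_C = ((9−1)/6)² = 1.778
te_D = (1 + 4·3 + 5)/6 = 18/6 = 3; σ²_D = ((5−1)/6)² = 0.444
te_E = (8 + 4·9 + 10)/6 = 54/6 = 9; σ²_E = ((10−8)/6)² = 0.111
te_F = (10 + 4·14 + 24)/6 = 90/6 = 15; σ²_F = ((24−10)/6)² = 5.444

Forward pass:
ES_A = 0; EF_A = 15
ES_B = 0; EF_B = 7
ES_C = 0; EF_C = 3
ES_D = 0; EF_D = 3
ES_E = max(EF_A=15, EF_B=7) = 15; EF_E = 15+9 = 24
ES_F = max(EF_C=3, EF_D=3, EF_E=24) = 24; EF_F = 24+15 = 39
Expected project duration μ = 39 days. Critical path: A → E → F.

Variance along critical path = 7.111 + 0.111 + 5.444 = 12.667
σ = √12.667 = 3.559 days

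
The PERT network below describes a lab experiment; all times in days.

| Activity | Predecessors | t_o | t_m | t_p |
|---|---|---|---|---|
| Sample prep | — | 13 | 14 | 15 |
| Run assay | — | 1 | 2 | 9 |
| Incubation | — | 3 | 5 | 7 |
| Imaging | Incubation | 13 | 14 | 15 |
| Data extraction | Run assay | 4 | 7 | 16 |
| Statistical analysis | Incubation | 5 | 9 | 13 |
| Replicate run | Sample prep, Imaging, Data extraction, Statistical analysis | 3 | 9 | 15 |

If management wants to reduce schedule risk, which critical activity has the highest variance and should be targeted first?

te_Sample prep = (13 + 4·14 + 15)/6 = 84/6 = 14; σ²_Sample prep = ((15−13)/6)² = 0.111
te_Run assay = (1 + 4·2 + 9)/6 = 18/6 = 3; σ²_Run assay = ((9−1)/6)² = 1.778
te_Incubation = (3 + 4·5 + 7)/6 = 30/6 = 5; σ²_Incubation = ((7−3)/6)² = 0.444
te_Imaging = (13 + 4·14 + 15)/6 = 84/6 = 14; σ²_Imaging = ((15−13)/6)² = 0.111
te_Data extraction = (4 + 4·7 + 16)/6 = 48/6 = 8; σ²_Data extraction = ((16−4)/6)² = 4.000
te_Statistical analysis = (5 + 4·9 + 13)/6 = 54/6 = 9; σ²_Statistical analysis = ((13−5)/6)² = 1.778
te_Replicate run = (3 + 4·9 + 15)/6 = 54/6 = 9; σ²_Replicate run = ((15−3)/6)² = 4.000

Forward pass:
ES_Sample prep = 0; EF_Sample prep = 14
ES_Run assay = 0; EF_Run assay = 3
ES_Incubation = 0; EF_Incubation = 5
ES_Imaging = 5; EF_Imaging = 5+14 = 19
ES_Data extraction = 3; EF_Data extraction = 3+8 = 11
ES_Statistical analysis = 5; EF_Statistical analysis = 5+9 = 14
ES_Replicate run = max(EF_Sample prep=14, EF_Imaging=19, EF_Data extraction=11, EF_Statistical analysis=14) = 19; EF_Replicate run = 19+9 = 28
Expected project duration μ = 28 days. Critical path: Incubation → Imaging → Replicate run.

Variances on critical path: σ²_Incubation=0.444, σ²_Imaging=0.111, σ²_Replicate run=4.000.
Largest is σ²_Replicate run = 4.000.

Replicate run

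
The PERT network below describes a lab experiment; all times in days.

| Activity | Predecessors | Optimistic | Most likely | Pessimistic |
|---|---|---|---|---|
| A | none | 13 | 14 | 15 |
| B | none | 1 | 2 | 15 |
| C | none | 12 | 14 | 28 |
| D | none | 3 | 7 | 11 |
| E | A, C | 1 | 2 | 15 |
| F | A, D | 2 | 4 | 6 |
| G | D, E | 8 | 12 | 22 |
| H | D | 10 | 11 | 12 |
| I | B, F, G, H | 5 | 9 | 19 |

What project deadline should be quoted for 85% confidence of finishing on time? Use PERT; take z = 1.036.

48.0 days

te_A = (13 + 4·14 + 15)/6 = 84/6 = 14; σ²_A = ((15−13)/6)² = 0.111
te_B = (1 + 4·2 + 15)/6 = 24/6 = 4; σ²_B = ((15−1)/6)² = 5.444
te_C = (12 + 4·14 + 28)/6 = 96/6 = 16; σ²_C = ((28−12)/6)² = 7.111
te_D = (3 + 4·7 + 11)/6 = 42/6 = 7; σ²_D = ((11−3)/6)² = 1.778
te_E = (1 + 4·2 + 15)/6 = 24/6 = 4; σ²_E = ((15−1)/6)² = 5.444
te_F = (2 + 4·4 + 6)/6 = 24/6 = 4; σ²_F = ((6−2)/6)² = 0.444
te_G = (8 + 4·12 + 22)/6 = 78/6 = 13; σ²_G = ((22−8)/6)² = 5.444
te_H = (10 + 4·11 + 12)/6 = 66/6 = 11; σ²_H = ((12−10)/6)² = 0.111
te_I = (5 + 4·9 + 19)/6 = 60/6 = 10; σ²_I = ((19−5)/6)² = 5.444

Forward pass:
ES_A = 0; EF_A = 14
ES_B = 0; EF_B = 4
ES_C = 0; EF_C = 16
ES_D = 0; EF_D = 7
ES_E = max(EF_A=14, EF_C=16) = 16; EF_E = 16+4 = 20
ES_F = max(EF_A=14, EF_D=7) = 14; EF_F = 14+4 = 18
ES_G = max(EF_D=7, EF_E=20) = 20; EF_G = 20+13 = 33
ES_H = 7; EF_H = 7+11 = 18
ES_I = max(EF_B=4, EF_F=18, EF_G=33, EF_H=18) = 33; EF_I = 33+10 = 43
Expected project duration μ = 43 days. Critical path: C → E → G → I.

Variance along critical path = 7.111 + 5.444 + 5.444 + 5.444 = 23.444; σ = 4.842 days.
D = μ + z·σ = 43 + 1.036·4.842 = 48.0 days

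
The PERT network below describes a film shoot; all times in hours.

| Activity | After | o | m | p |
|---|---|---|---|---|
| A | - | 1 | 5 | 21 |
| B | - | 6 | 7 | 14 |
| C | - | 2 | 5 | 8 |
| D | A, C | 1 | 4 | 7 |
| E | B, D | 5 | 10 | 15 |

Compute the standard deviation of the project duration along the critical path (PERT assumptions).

te_A = (1 + 4·5 + 21)/6 = 42/6 = 7; σ²_A = ((21−1)/6)² = 11.111
te_B = (6 + 4·7 + 14)/6 = 48/6 = 8; σ²_B = ((14−6)/6)² = 1.778
te_C = (2 + 4·5 + 8)/6 = 30/6 = 5; σ²_C = ((8−2)/6)² = 1.000
te_D = (1 + 4·4 + 7)/6 = 24/6 = 4; σ²_D = ((7−1)/6)² = 1.000
te_E = (5 + 4·10 + 15)/6 = 60/6 = 10; σ²_E = ((15−5)/6)² = 2.778

Forward pass:
ES_A = 0; EF_A = 7
ES_B = 0; EF_B = 8
ES_C = 0; EF_C = 5
ES_D = max(EF_A=7, EF_C=5) = 7; EF_D = 7+4 = 11
ES_E = max(EF_B=8, EF_D=11) = 11; EF_E = 11+10 = 21
Expected project duration μ = 21 hours. Critical path: A → D → E.

Variance along critical path = 11.111 + 1.000 + 2.778 = 14.889
σ = √14.889 = 3.859 hours

3.86 hours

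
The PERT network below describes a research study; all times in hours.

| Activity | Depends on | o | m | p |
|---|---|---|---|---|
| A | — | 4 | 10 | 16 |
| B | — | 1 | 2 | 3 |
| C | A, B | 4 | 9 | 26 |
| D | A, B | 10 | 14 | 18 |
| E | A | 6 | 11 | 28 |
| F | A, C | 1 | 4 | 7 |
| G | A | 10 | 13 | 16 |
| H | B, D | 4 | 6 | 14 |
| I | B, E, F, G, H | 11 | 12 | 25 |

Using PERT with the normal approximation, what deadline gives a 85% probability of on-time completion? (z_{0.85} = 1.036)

te_A = (4 + 4·10 + 16)/6 = 60/6 = 10; σ²_A = ((16−4)/6)² = 4.000
te_B = (1 + 4·2 + 3)/6 = 12/6 = 2; σ²_B = ((3−1)/6)² = 0.111
te_C = (4 + 4·9 + 26)/6 = 66/6 = 11; σ²_C = ((26−4)/6)² = 13.444
te_D = (10 + 4·14 + 18)/6 = 84/6 = 14; σ²_D = ((18−10)/6)² = 1.778
te_E = (6 + 4·11 + 28)/6 = 78/6 = 13; σ²_E = ((28−6)/6)² = 13.444
te_F = (1 + 4·4 + 7)/6 = 24/6 = 4; σ²_F = ((7−1)/6)² = 1.000
te_G = (10 + 4·13 + 16)/6 = 78/6 = 13; σ²_G = ((16−10)/6)² = 1.000
te_H = (4 + 4·6 + 14)/6 = 42/6 = 7; σ²_H = ((14−4)/6)² = 2.778
te_I = (11 + 4·12 + 25)/6 = 84/6 = 14; σ²_I = ((25−11)/6)² = 5.444

Forward pass:
ES_A = 0; EF_A = 10
ES_B = 0; EF_B = 2
ES_C = max(EF_A=10, EF_B=2) = 10; EF_C = 10+11 = 21
ES_D = max(EF_A=10, EF_B=2) = 10; EF_D = 10+14 = 24
ES_E = 10; EF_E = 10+13 = 23
ES_F = max(EF_A=10, EF_C=21) = 21; EF_F = 21+4 = 25
ES_G = 10; EF_G = 10+13 = 23
ES_H = max(EF_B=2, EF_D=24) = 24; EF_H = 24+7 = 31
ES_I = max(EF_B=2, EF_E=23, EF_F=25, EF_G=23, EF_H=31) = 31; EF_I = 31+14 = 45
Expected project duration μ = 45 hours. Critical path: A → D → H → I.

Variance along critical path = 4.000 + 1.778 + 2.778 + 5.444 = 14.000; σ = 3.742 hours.
D = μ + z·σ = 45 + 1.036·3.742 = 48.9 hours

48.9 hours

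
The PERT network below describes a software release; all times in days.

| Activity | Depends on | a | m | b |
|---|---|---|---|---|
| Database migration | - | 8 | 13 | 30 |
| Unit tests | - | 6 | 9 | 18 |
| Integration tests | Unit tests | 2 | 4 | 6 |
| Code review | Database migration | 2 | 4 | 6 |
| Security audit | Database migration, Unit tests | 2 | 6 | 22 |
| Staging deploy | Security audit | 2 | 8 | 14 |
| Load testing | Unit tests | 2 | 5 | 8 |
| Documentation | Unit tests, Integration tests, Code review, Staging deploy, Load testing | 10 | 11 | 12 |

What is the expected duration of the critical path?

te_Database migration = (8 + 4·13 + 30)/6 = 90/6 = 15
te_Unit tests = (6 + 4·9 + 18)/6 = 60/6 = 10
te_Integration tests = (2 + 4·4 + 6)/6 = 24/6 = 4
te_Code review = (2 + 4·4 + 6)/6 = 24/6 = 4
te_Security audit = (2 + 4·6 + 22)/6 = 48/6 = 8
te_Staging deploy = (2 + 4·8 + 14)/6 = 48/6 = 8
te_Load testing = (2 + 4·5 + 8)/6 = 30/6 = 5
te_Documentation = (10 + 4·11 + 12)/6 = 66/6 = 11

Forward pass:
ES_Database migration = 0; EF_Database migration = 15
ES_Unit tests = 0; EF_Unit tests = 10
ES_Integration tests = 10; EF_Integration tests = 10+4 = 14
ES_Code review = 15; EF_Code review = 15+4 = 19
ES_Security audit = max(EF_Database migration=15, EF_Unit tests=10) = 15; EF_Security audit = 15+8 = 23
ES_Staging deploy = 23; EF_Staging deploy = 23+8 = 31
ES_Load testing = 10; EF_Load testing = 10+5 = 15
ES_Documentation = max(EF_Unit tests=10, EF_Integration tests=14, EF_Code review=19, EF_Staging deploy=31, EF_Load testing=15) = 31; EF_Documentation = 31+11 = 42
Expected project duration μ = 42 days. Critical path: Database migration → Security audit → Staging deploy → Documentation.

42 days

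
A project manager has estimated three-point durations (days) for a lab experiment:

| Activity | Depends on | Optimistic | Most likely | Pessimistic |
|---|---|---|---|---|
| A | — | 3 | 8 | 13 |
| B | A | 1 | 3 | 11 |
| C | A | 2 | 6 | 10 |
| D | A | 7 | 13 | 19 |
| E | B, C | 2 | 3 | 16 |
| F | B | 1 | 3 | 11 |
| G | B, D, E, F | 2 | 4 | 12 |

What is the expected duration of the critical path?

26 days

te_A = (3 + 4·8 + 13)/6 = 48/6 = 8
te_B = (1 + 4·3 + 11)/6 = 24/6 = 4
te_C = (2 + 4·6 + 10)/6 = 36/6 = 6
te_D = (7 + 4·13 + 19)/6 = 78/6 = 13
te_E = (2 + 4·3 + 16)/6 = 30/6 = 5
te_F = (1 + 4·3 + 11)/6 = 24/6 = 4
te_G = (2 + 4·4 + 12)/6 = 30/6 = 5

Forward pass:
ES_A = 0; EF_A = 8
ES_B = 8; EF_B = 8+4 = 12
ES_C = 8; EF_C = 8+6 = 14
ES_D = 8; EF_D = 8+13 = 21
ES_E = max(EF_B=12, EF_C=14) = 14; EF_E = 14+5 = 19
ES_F = 12; EF_F = 12+4 = 16
ES_G = max(EF_B=12, EF_D=21, EF_E=19, EF_F=16) = 21; EF_G = 21+5 = 26
Expected project duration μ = 26 days. Critical path: A → D → G.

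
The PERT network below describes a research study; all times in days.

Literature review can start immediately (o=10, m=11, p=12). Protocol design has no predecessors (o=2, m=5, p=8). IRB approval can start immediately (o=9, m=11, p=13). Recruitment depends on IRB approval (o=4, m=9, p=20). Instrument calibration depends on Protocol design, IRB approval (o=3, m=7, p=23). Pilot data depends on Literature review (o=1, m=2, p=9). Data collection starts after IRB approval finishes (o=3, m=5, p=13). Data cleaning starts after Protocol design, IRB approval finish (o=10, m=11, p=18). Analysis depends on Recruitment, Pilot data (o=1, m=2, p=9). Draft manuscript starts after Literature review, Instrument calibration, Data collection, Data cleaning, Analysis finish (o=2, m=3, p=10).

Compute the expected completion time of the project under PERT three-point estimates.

te_Literature review = (10 + 4·11 + 12)/6 = 66/6 = 11
te_Protocol design = (2 + 4·5 + 8)/6 = 30/6 = 5
te_IRB approval = (9 + 4·11 + 13)/6 = 66/6 = 11
te_Recruitment = (4 + 4·9 + 20)/6 = 60/6 = 10
te_Instrument calibration = (3 + 4·7 + 23)/6 = 54/6 = 9
te_Pilot data = (1 + 4·2 + 9)/6 = 18/6 = 3
te_Data collection = (3 + 4·5 + 13)/6 = 36/6 = 6
te_Data cleaning = (10 + 4·11 + 18)/6 = 72/6 = 12
te_Analysis = (1 + 4·2 + 9)/6 = 18/6 = 3
te_Draft manuscript = (2 + 4·3 + 10)/6 = 24/6 = 4

Forward pass:
ES_Literature review = 0; EF_Literature review = 11
ES_Protocol design = 0; EF_Protocol design = 5
ES_IRB approval = 0; EF_IRB approval = 11
ES_Recruitment = 11; EF_Recruitment = 11+10 = 21
ES_Instrument calibration = max(EF_Protocol design=5, EF_IRB approval=11) = 11; EF_Instrument calibration = 11+9 = 20
ES_Pilot data = 11; EF_Pilot data = 11+3 = 14
ES_Data collection = 11; EF_Data collection = 11+6 = 17
ES_Data cleaning = max(EF_Protocol design=5, EF_IRB approval=11) = 11; EF_Data cleaning = 11+12 = 23
ES_Analysis = max(EF_Recruitment=21, EF_Pilot data=14) = 21; EF_Analysis = 21+3 = 24
ES_Draft manuscript = max(EF_Literature review=11, EF_Instrument calibration=20, EF_Data collection=17, EF_Data cleaning=23, EF_Analysis=24) = 24; EF_Draft manuscript = 24+4 = 28
Expected project duration μ = 28 days. Critical path: IRB approval → Recruitment → Analysis → Draft manuscript.

28 days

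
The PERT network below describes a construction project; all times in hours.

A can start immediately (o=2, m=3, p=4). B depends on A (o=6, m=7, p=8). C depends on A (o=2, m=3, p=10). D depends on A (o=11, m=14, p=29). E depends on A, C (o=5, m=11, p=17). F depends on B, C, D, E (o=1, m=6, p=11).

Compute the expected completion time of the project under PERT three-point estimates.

te_A = (2 + 4·3 + 4)/6 = 18/6 = 3
te_B = (6 + 4·7 + 8)/6 = 42/6 = 7
te_C = (2 + 4·3 + 10)/6 = 24/6 = 4
te_D = (11 + 4·14 + 29)/6 = 96/6 = 16
te_E = (5 + 4·11 + 17)/6 = 66/6 = 11
te_F = (1 + 4·6 + 11)/6 = 36/6 = 6

Forward pass:
ES_A = 0; EF_A = 3
ES_B = 3; EF_B = 3+7 = 10
ES_C = 3; EF_C = 3+4 = 7
ES_D = 3; EF_D = 3+16 = 19
ES_E = max(EF_A=3, EF_C=7) = 7; EF_E = 7+11 = 18
ES_F = max(EF_B=10, EF_C=7, EF_D=19, EF_E=18) = 19; EF_F = 19+6 = 25
Expected project duration μ = 25 hours. Critical path: A → D → F.

25 hours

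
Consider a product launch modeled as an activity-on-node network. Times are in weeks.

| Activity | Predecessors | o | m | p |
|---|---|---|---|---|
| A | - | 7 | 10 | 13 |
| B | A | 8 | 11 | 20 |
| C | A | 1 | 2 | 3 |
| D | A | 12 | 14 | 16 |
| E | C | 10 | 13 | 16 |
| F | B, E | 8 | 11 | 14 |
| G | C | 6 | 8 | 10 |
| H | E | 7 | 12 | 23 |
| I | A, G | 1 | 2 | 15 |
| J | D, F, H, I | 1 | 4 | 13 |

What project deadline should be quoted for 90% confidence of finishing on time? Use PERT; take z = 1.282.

47.7 weeks

te_A = (7 + 4·10 + 13)/6 = 60/6 = 10; σ²_A = ((13−7)/6)² = 1.000
te_B = (8 + 4·11 + 20)/6 = 72/6 = 12; σ²_B = ((20−8)/6)² = 4.000
te_C = (1 + 4·2 + 3)/6 = 12/6 = 2; σ²_C = ((3−1)/6)² = 0.111
te_D = (12 + 4·14 + 16)/6 = 84/6 = 14; σ²_D = ((16−12)/6)² = 0.444
te_E = (10 + 4·13 + 16)/6 = 78/6 = 13; σ²_E = ((16−10)/6)² = 1.000
te_F = (8 + 4·11 + 14)/6 = 66/6 = 11; σ²_F = ((14−8)/6)² = 1.000
te_G = (6 + 4·8 + 10)/6 = 48/6 = 8; σ²_G = ((10−6)/6)² = 0.444
te_H = (7 + 4·12 + 23)/6 = 78/6 = 13; σ²_H = ((23−7)/6)² = 7.111
te_I = (1 + 4·2 + 15)/6 = 24/6 = 4; σ²_I = ((15−1)/6)² = 5.444
te_J = (1 + 4·4 + 13)/6 = 30/6 = 5; σ²_J = ((13−1)/6)² = 4.000

Forward pass:
ES_A = 0; EF_A = 10
ES_B = 10; EF_B = 10+12 = 22
ES_C = 10; EF_C = 10+2 = 12
ES_D = 10; EF_D = 10+14 = 24
ES_E = 12; EF_E = 12+13 = 25
ES_F = max(EF_B=22, EF_E=25) = 25; EF_F = 25+11 = 36
ES_G = 12; EF_G = 12+8 = 20
ES_H = 25; EF_H = 25+13 = 38
ES_I = max(EF_A=10, EF_G=20) = 20; EF_I = 20+4 = 24
ES_J = max(EF_D=24, EF_F=36, EF_H=38, EF_I=24) = 38; EF_J = 38+5 = 43
Expected project duration μ = 43 weeks. Critical path: A → C → E → H → J.

Variance along critical path = 1.000 + 0.111 + 1.000 + 7.111 + 4.000 = 13.222; σ = 3.636 weeks.
D = μ + z·σ = 43 + 1.282·3.636 = 47.7 weeks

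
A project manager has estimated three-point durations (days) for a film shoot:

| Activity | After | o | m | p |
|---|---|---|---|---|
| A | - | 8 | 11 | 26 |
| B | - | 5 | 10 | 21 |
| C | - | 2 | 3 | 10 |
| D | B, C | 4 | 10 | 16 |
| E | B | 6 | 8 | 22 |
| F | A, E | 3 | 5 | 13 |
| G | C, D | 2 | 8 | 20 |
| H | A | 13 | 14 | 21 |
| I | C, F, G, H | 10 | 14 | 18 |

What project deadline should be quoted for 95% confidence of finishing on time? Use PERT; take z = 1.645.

51.7 days

te_A = (8 + 4·11 + 26)/6 = 78/6 = 13; σ²_A = ((26−8)/6)² = 9.000
te_B = (5 + 4·10 + 21)/6 = 66/6 = 11; σ²_B = ((21−5)/6)² = 7.111
te_C = (2 + 4·3 + 10)/6 = 24/6 = 4; σ²_C = ((10−2)/6)² = 1.778
te_D = (4 + 4·10 + 16)/6 = 60/6 = 10; σ²_D = ((16−4)/6)² = 4.000
te_E = (6 + 4·8 + 22)/6 = 60/6 = 10; σ²_E = ((22−6)/6)² = 7.111
te_F = (3 + 4·5 + 13)/6 = 36/6 = 6; σ²_F = ((13−3)/6)² = 2.778
te_G = (2 + 4·8 + 20)/6 = 54/6 = 9; σ²_G = ((20−2)/6)² = 9.000
te_H = (13 + 4·14 + 21)/6 = 90/6 = 15; σ²_H = ((21−13)/6)² = 1.778
te_I = (10 + 4·14 + 18)/6 = 84/6 = 14; σ²_I = ((18−10)/6)² = 1.778

Forward pass:
ES_A = 0; EF_A = 13
ES_B = 0; EF_B = 11
ES_C = 0; EF_C = 4
ES_D = max(EF_B=11, EF_C=4) = 11; EF_D = 11+10 = 21
ES_E = 11; EF_E = 11+10 = 21
ES_F = max(EF_A=13, EF_E=21) = 21; EF_F = 21+6 = 27
ES_G = max(EF_C=4, EF_D=21) = 21; EF_G = 21+9 = 30
ES_H = 13; EF_H = 13+15 = 28
ES_I = max(EF_C=4, EF_F=27, EF_G=30, EF_H=28) = 30; EF_I = 30+14 = 44
Expected project duration μ = 44 days. Critical path: B → D → G → I.

Variance along critical path = 7.111 + 4.000 + 9.000 + 1.778 = 21.889; σ = 4.679 days.
D = μ + z·σ = 44 + 1.645·4.679 = 51.7 days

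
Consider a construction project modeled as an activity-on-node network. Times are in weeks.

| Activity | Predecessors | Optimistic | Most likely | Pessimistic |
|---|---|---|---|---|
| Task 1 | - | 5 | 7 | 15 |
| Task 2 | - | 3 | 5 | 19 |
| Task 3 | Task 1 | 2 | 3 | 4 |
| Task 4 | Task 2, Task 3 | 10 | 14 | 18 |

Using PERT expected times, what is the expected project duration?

te_Task 1 = (5 + 4·7 + 15)/6 = 48/6 = 8
te_Task 2 = (3 + 4·5 + 19)/6 = 42/6 = 7
te_Task 3 = (2 + 4·3 + 4)/6 = 18/6 = 3
te_Task 4 = (10 + 4·14 + 18)/6 = 84/6 = 14

Forward pass:
ES_Task 1 = 0; EF_Task 1 = 8
ES_Task 2 = 0; EF_Task 2 = 7
ES_Task 3 = 8; EF_Task 3 = 8+3 = 11
ES_Task 4 = max(EF_Task 2=7, EF_Task 3=11) = 11; EF_Task 4 = 11+14 = 25
Expected project duration μ = 25 weeks. Critical path: Task 1 → Task 3 → Task 4.

25 weeks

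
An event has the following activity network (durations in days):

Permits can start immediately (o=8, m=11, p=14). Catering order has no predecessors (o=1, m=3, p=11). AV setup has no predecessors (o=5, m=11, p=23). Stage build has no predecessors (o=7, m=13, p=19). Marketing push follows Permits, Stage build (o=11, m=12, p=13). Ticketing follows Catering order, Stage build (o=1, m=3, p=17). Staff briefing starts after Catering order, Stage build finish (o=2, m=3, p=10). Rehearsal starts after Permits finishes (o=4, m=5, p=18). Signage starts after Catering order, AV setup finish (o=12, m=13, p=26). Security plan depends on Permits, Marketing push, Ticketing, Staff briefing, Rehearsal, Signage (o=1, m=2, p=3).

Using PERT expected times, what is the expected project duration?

29 days

te_Permits = (8 + 4·11 + 14)/6 = 66/6 = 11
te_Catering order = (1 + 4·3 + 11)/6 = 24/6 = 4
te_AV setup = (5 + 4·11 + 23)/6 = 72/6 = 12
te_Stage build = (7 + 4·13 + 19)/6 = 78/6 = 13
te_Marketing push = (11 + 4·12 + 13)/6 = 72/6 = 12
te_Ticketing = (1 + 4·3 + 17)/6 = 30/6 = 5
te_Staff briefing = (2 + 4·3 + 10)/6 = 24/6 = 4
te_Rehearsal = (4 + 4·5 + 18)/6 = 42/6 = 7
te_Signage = (12 + 4·13 + 26)/6 = 90/6 = 15
te_Security plan = (1 + 4·2 + 3)/6 = 12/6 = 2

Forward pass:
ES_Permits = 0; EF_Permits = 11
ES_Catering order = 0; EF_Catering order = 4
ES_AV setup = 0; EF_AV setup = 12
ES_Stage build = 0; EF_Stage build = 13
ES_Marketing push = max(EF_Permits=11, EF_Stage build=13) = 13; EF_Marketing push = 13+12 = 25
ES_Ticketing = max(EF_Catering order=4, EF_Stage build=13) = 13; EF_Ticketing = 13+5 = 18
ES_Staff briefing = max(EF_Catering order=4, EF_Stage build=13) = 13; EF_Staff briefing = 13+4 = 17
ES_Rehearsal = 11; EF_Rehearsal = 11+7 = 18
ES_Signage = max(EF_Catering order=4, EF_AV setup=12) = 12; EF_Signage = 12+15 = 27
ES_Security plan = max(EF_Permits=11, EF_Marketing push=25, EF_Ticketing=18, EF_Staff briefing=17, EF_Rehearsal=18, EF_Signage=27) = 27; EF_Security plan = 27+2 = 29
Expected project duration μ = 29 days. Critical path: AV setup → Signage → Security plan.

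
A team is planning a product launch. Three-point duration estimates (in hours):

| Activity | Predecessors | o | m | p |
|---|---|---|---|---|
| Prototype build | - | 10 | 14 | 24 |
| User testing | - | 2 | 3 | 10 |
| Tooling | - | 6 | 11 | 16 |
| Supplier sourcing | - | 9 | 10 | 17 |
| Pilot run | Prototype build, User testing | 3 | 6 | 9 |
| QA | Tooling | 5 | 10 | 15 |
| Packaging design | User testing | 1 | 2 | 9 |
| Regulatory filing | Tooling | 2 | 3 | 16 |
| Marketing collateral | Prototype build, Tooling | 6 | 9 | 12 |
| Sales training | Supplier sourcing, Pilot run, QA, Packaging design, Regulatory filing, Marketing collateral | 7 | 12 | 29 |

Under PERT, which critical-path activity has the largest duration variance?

te_Prototype build = (10 + 4·14 + 24)/6 = 90/6 = 15; σ²_Prototype build = ((24−10)/6)² = 5.444
te_User testing = (2 + 4·3 + 10)/6 = 24/6 = 4; σ²_User testing = ((10−2)/6)² = 1.778
te_Tooling = (6 + 4·11 + 16)/6 = 66/6 = 11; σ²_Tooling = ((16−6)/6)² = 2.778
te_Supplier sourcing = (9 + 4·10 + 17)/6 = 66/6 = 11; σ²_Supplier sourcing = ((17−9)/6)² = 1.778
te_Pilot run = (3 + 4·6 + 9)/6 = 36/6 = 6; σ²_Pilot run = ((9−3)/6)² = 1.000
te_QA = (5 + 4·10 + 15)/6 = 60/6 = 10; σ²_QA = ((15−5)/6)² = 2.778
te_Packaging design = (1 + 4·2 + 9)/6 = 18/6 = 3; σ²_Packaging design = ((9−1)/6)² = 1.778
te_Regulatory filing = (2 + 4·3 + 16)/6 = 30/6 = 5; σ²_Regulatory filing = ((16−2)/6)² = 5.444
te_Marketing collateral = (6 + 4·9 + 12)/6 = 54/6 = 9; σ²_Marketing collateral = ((12−6)/6)² = 1.000
te_Sales training = (7 + 4·12 + 29)/6 = 84/6 = 14; σ²_Sales training = ((29−7)/6)² = 13.444

Forward pass:
ES_Prototype build = 0; EF_Prototype build = 15
ES_User testing = 0; EF_User testing = 4
ES_Tooling = 0; EF_Tooling = 11
ES_Supplier sourcing = 0; EF_Supplier sourcing = 11
ES_Pilot run = max(EF_Prototype build=15, EF_User testing=4) = 15; EF_Pilot run = 15+6 = 21
ES_QA = 11; EF_QA = 11+10 = 21
ES_Packaging design = 4; EF_Packaging design = 4+3 = 7
ES_Regulatory filing = 11; EF_Regulatory filing = 11+5 = 16
ES_Marketing collateral = max(EF_Prototype build=15, EF_Tooling=11) = 15; EF_Marketing collateral = 15+9 = 24
ES_Sales training = max(EF_Supplier sourcing=11, EF_Pilot run=21, EF_QA=21, EF_Packaging design=7, EF_Regulatory filing=16, EF_Marketing collateral=24) = 24; EF_Sales training = 24+14 = 38
Expected project duration μ = 38 hours. Critical path: Prototype build → Marketing collateral → Sales training.

Variances on critical path: σ²_Prototype build=5.444, σ²_Marketing collateral=1.000, σ²_Sales training=13.444.
Largest is σ²_Sales training = 13.444.

Sales training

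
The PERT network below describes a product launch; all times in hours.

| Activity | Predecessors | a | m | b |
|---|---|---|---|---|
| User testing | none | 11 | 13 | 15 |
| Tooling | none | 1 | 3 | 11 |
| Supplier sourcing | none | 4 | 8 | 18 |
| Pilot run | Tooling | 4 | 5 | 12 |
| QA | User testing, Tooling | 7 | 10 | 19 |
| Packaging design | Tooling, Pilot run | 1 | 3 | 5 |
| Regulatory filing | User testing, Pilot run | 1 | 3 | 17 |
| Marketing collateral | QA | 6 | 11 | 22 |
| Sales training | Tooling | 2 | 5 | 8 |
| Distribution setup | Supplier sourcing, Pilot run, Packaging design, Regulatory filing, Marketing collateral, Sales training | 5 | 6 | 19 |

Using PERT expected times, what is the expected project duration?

44 hours

te_User testing = (11 + 4·13 + 15)/6 = 78/6 = 13
te_Tooling = (1 + 4·3 + 11)/6 = 24/6 = 4
te_Supplier sourcing = (4 + 4·8 + 18)/6 = 54/6 = 9
te_Pilot run = (4 + 4·5 + 12)/6 = 36/6 = 6
te_QA = (7 + 4·10 + 19)/6 = 66/6 = 11
te_Packaging design = (1 + 4·3 + 5)/6 = 18/6 = 3
te_Regulatory filing = (1 + 4·3 + 17)/6 = 30/6 = 5
te_Marketing collateral = (6 + 4·11 + 22)/6 = 72/6 = 12
te_Sales training = (2 + 4·5 + 8)/6 = 30/6 = 5
te_Distribution setup = (5 + 4·6 + 19)/6 = 48/6 = 8

Forward pass:
ES_User testing = 0; EF_User testing = 13
ES_Tooling = 0; EF_Tooling = 4
ES_Supplier sourcing = 0; EF_Supplier sourcing = 9
ES_Pilot run = 4; EF_Pilot run = 4+6 = 10
ES_QA = max(EF_User testing=13, EF_Tooling=4) = 13; EF_QA = 13+11 = 24
ES_Packaging design = max(EF_Tooling=4, EF_Pilot run=10) = 10; EF_Packaging design = 10+3 = 13
ES_Regulatory filing = max(EF_User testing=13, EF_Pilot run=10) = 13; EF_Regulatory filing = 13+5 = 18
ES_Marketing collateral = 24; EF_Marketing collateral = 24+12 = 36
ES_Sales training = 4; EF_Sales training = 4+5 = 9
ES_Distribution setup = max(EF_Supplier sourcing=9, EF_Pilot run=10, EF_Packaging design=13, EF_Regulatory filing=18, EF_Marketing collateral=36, EF_Sales training=9) = 36; EF_Distribution setup = 36+8 = 44
Expected project duration μ = 44 hours. Critical path: User testing → QA → Marketing collateral → Distribution setup.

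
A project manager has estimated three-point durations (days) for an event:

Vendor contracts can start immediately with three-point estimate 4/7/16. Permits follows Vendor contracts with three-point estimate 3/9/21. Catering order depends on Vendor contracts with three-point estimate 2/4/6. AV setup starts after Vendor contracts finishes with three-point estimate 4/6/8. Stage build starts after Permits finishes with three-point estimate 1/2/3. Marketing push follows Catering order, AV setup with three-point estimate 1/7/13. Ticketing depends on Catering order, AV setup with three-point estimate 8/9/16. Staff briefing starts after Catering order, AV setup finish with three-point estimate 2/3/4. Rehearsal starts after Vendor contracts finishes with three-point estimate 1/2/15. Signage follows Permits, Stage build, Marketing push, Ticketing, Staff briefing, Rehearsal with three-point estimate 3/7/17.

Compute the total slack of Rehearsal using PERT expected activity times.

te_Vendor contracts = (4 + 4·7 + 16)/6 = 48/6 = 8
te_Permits = (3 + 4·9 + 21)/6 = 60/6 = 10
te_Catering order = (2 + 4·4 + 6)/6 = 24/6 = 4
te_AV setup = (4 + 4·6 + 8)/6 = 36/6 = 6
te_Stage build = (1 + 4·2 + 3)/6 = 12/6 = 2
te_Marketing push = (1 + 4·7 + 13)/6 = 42/6 = 7
te_Ticketing = (8 + 4·9 + 16)/6 = 60/6 = 10
te_Staff briefing = (2 + 4·3 + 4)/6 = 18/6 = 3
te_Rehearsal = (1 + 4·2 + 15)/6 = 24/6 = 4
te_Signage = (3 + 4·7 + 17)/6 = 48/6 = 8

Forward pass:
ES_Vendor contracts = 0; EF_Vendor contracts = 8
ES_Permits = 8; EF_Permits = 8+10 = 18
ES_Catering order = 8; EF_Catering order = 8+4 = 12
ES_AV setup = 8; EF_AV setup = 8+6 = 14
ES_Stage build = 18; EF_Stage build = 18+2 = 20
ES_Marketing push = max(EF_Catering order=12, EF_AV setup=14) = 14; EF_Marketing push = 14+7 = 21
ES_Ticketing = max(EF_Catering order=12, EF_AV setup=14) = 14; EF_Ticketing = 14+10 = 24
ES_Staff briefing = max(EF_Catering order=12, EF_AV setup=14) = 14; EF_Staff briefing = 14+3 = 17
ES_Rehearsal = 8; EF_Rehearsal = 8+4 = 12
ES_Signage = max(EF_Permits=18, EF_Stage build=20, EF_Marketing push=21, EF_Ticketing=24, EF_Staff briefing=17, EF_Rehearsal=12) = 24; EF_Signage = 24+8 = 32
Expected project duration μ = 32 days. Critical path: Vendor contracts → AV setup → Ticketing → Signage.

Backward pass:
LF_Signage = 32; LS_Signage = 32−8 = 24
LF_Rehearsal = LS_Signage = 24; LS_Rehearsal = 24−4 = 20
LF_Staff briefing = LS_Signage = 24; LS_Staff briefing = 24−3 = 21
LF_Ticketing = LS_Signage = 24; LS_Ticketing = 24−10 = 14
LF_Marketing push = LS_Signage = 24; LS_Marketing push = 24−7 = 17
LF_Stage build = LS_Signage = 24; LS_Stage build = 24−2 = 22
LF_AV setup = min(LS_Marketing push=17, LS_Ticketing=14, LS_Staff briefing=21) = 14; LS_AV setup = 14−6 = 8
LF_Catering order = min(LS_Marketing push=17, LS_Ticketing=14, LS_Staff briefing=21) = 14; LS_Catering order = 14−4 = 10
LF_Permits = min(LS_Stage build=22, LS_Signage=24) = 22; LS_Permits = 22−10 = 12
LF_Vendor contracts = min(LS_Permits=12, LS_Catering order=10, LS_AV setup=8, LS_Rehearsal=20) = 8; LS_Vendor contracts = 8−8 = 0
Slack_Rehearsal = LS_Rehearsal − ES_Rehearsal = 20 − 8 = 12

12 days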